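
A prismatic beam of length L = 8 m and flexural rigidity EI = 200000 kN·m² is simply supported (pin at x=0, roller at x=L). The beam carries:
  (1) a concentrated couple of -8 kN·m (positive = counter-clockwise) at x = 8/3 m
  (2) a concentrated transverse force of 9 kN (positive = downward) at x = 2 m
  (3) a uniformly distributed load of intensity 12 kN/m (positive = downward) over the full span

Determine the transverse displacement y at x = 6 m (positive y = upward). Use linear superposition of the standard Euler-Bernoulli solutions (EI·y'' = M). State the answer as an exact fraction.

y(6) = -2299/900000 m

Load 1 — applied couple M₀=-8 kN·m at a=8/3 m (b=L-a=16/3):
  y_1 = (M₀x³/(6L)-M₀(x-a)²/2+C₁x)/EI  [x>a] with C₁=M₀(3b²-L²)/(6L)=-32/9 = ((-8)·6³/(6·8)-(-8)·(6-(8/3))²/2+(-32/9)·6)/200000 = -29/450000 m
Load 2 — point force P=9 kN at a=2 m (b=L-a=6):
  y_2 = -Pa(L-x)(2Lx-a²-x²)/(6LEI)  [x>a] = -9·2·(8-6)·(2·8·6-2²-6²)/(6·8·200000) = -21/100000 m
Load 3 — uniform load w=12 kN/m over full span:
  y_3 = -wx(L³-2Lx²+x³)/(24EI) = -12·6·(8³-2·8·6²+6³)/(24·200000) = -57/25000 m
Superposition: y = Σ y_i = -2299/900000 m ≈ -0.002554 m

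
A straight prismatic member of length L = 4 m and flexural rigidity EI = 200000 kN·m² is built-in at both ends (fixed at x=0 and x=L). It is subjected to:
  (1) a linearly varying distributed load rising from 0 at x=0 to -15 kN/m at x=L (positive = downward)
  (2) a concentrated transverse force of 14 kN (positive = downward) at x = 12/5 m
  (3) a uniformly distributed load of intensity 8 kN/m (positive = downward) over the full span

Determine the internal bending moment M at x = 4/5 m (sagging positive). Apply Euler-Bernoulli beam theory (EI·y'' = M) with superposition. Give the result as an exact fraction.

Load 1 — triangular load w₀=-15 kN/m (0→w₀ over full span):
  M_1 = 3w₀Lx/20 - w₀L²/30 - w₀x³/(6L) = 3·(-15)·4·(4/5)/20 - (-15)·4²/30 - (-15)·(4/5)³/(6·4) = 28/25 kN·m
Load 2 — point force P=14 kN at a=12/5 m (b=L-a=8/5):
  M_2 = Pb²(3a+b)x/L³ - Pab²/L²  [x≤a] = 14·(8/5)²·(3·(12/5)+(8/5))·(4/5)/4³ - 14·(12/5)·(8/5)²/4² = -896/625 kN·m
Load 3 — uniform load w=8 kN/m over full span:
  M_3 = wLx/2 - wL²/12 - wx²/2 = 8·4·(4/5)/2 - 8·4²/12 - 8·(4/5)²/2 = -32/75 kN·m
Superposition: M = Σ M_i = -1388/1875 kN·m ≈ -0.740267 kN·m

M(4/5) = -1388/1875 kN·m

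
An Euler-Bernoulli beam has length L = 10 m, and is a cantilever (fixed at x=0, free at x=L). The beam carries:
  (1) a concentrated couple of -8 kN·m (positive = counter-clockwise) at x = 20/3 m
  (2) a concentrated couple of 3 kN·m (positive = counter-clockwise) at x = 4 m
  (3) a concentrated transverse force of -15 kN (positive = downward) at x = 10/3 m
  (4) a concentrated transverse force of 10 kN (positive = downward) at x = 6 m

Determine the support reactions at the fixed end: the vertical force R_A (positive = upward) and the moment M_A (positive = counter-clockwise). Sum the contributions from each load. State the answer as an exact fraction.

R_A = -5 kN, M_A = 15 kN·m

Load 1 — applied couple M₀=-8 kN·m at a=20/3 m (b=L-a=10/3):
  R_A = 0 kN
  M_A = -M₀ = -(-8) = 8 kN·m
Load 2 — applied couple M₀=3 kN·m at a=4 m (b=L-a=6):
  R_A = 0 kN
  M_A = -M₀ = -3 kN·m
Load 3 — point force P=-15 kN at a=10/3 m (b=L-a=20/3):
  R_A = P = (-15) = -15 kN
  M_A = Pa = (-15)·(10/3) = -50 kN·m
Load 4 — point force P=10 kN at a=6 m (b=L-a=4):
  R_A = P = 10 kN
  M_A = Pa = 10·6 = 60 kN·m
Superposition: R_A = -5 kN, M_A = 15 kN·m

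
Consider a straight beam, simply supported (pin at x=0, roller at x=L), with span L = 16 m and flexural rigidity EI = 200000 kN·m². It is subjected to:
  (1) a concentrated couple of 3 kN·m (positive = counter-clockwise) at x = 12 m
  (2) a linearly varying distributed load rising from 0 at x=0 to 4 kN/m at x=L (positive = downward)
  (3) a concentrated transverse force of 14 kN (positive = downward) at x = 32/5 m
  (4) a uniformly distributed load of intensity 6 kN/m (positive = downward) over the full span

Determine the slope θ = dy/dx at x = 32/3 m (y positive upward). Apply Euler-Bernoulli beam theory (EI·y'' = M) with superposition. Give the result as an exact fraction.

θ(32/3) = 46877893/12150000000 rad

Load 1 — applied couple M₀=3 kN·m at a=12 m (b=L-a=4):
  θ_1 = (M₀x²/(2L)+C₁)/EI  [x≤a] with C₁=M₀(3b²-L²)/(6L)=-13/2 = (3·(32/3)²/(2·16)+(-13/2))/200000 = 1/48000 rad
Load 2 — triangular load w₀=4 kN/m (0→w₀ over full span):
  θ_2 = -w₀(7L⁴-30L²x²+15x⁴)/(360LEI) = -4·(7·16⁴-30·16²·(32/3)²+15·(32/3)⁴)/(360·16·200000) = 2912/3796875 rad
Load 3 — point force P=14 kN at a=32/5 m (b=L-a=48/5):
  θ_3 = -Pa(2L²-6Lx+3x²+a²)/(6LEI)  [x>a] = -14·(32/5)·(2·16²-6·16·(32/3)+3·(32/3)²+(32/5)²)/(6·16·200000) = 2128/3515625 rad
Load 4 — uniform load w=6 kN/m over full span:
  θ_4 = -w(L³-6Lx²+4x³)/(24EI) = -6·(16³-6·16·(32/3)²+4·(32/3)³)/(24·200000) = 208/84375 rad
Superposition: θ = Σ θ_i = 46877893/12150000000 rad ≈ 0.003858 rad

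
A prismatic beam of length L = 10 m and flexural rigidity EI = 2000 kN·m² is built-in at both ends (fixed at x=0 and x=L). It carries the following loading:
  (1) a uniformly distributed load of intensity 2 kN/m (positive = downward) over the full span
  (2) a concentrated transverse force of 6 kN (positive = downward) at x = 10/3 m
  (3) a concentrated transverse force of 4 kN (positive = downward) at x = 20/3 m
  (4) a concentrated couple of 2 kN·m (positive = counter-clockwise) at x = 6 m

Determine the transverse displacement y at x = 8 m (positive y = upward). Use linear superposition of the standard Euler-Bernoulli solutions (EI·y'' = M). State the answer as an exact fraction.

y(8) = -91007/5062500 m

Load 1 — uniform load w=2 kN/m over full span:
  y_1 = -wx²(L-x)²/(24EI) = -2·8²·(10-8)²/(24·2000) = -4/375 m
Load 2 — point force P=6 kN at a=10/3 m (b=L-a=20/3):
  y_2 = -Pa²(L-x)²(3bL-(3b+a)(L-x))/(6L³EI)  [x>a] = -6·(10/3)²·(10-8)²·(3·(20/3)·10-(3·(20/3)+(10/3))·(10-8))/(6·10³·2000) = -23/6750 m
Load 3 — point force P=4 kN at a=20/3 m (b=L-a=10/3):
  y_3 = -Pa²(L-x)²(3bL-(3b+a)(L-x))/(6L³EI)  [x>a] = -4·(20/3)²·(10-8)²·(3·(10/3)·10-(3·(10/3)+(20/3))·(10-8))/(6·10³·2000) = -8/2025 m
Load 4 — applied couple M₀=2 kN·m at a=6 m (b=L-a=4):
  y_4 = (R_Ax³/6 - M_Ax²/2 - M₀(x-a)²/2)/EI  [x>a] with R_A=36/125, M_A=16/25 = ((36/125)·8³/6 - (16/25)·8²/2 - 2·(8-6)²/2)/2000 = 3/62500 m
Superposition: y = Σ y_i = -91007/5062500 m ≈ -0.017977 m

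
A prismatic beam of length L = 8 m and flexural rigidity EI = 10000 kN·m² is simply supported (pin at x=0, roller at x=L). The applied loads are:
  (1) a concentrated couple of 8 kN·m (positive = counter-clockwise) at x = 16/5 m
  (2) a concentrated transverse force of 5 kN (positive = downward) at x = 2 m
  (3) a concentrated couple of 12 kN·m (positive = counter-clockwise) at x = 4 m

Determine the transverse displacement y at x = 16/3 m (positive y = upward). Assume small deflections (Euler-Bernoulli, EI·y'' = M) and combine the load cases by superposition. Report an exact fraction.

Load 1 — applied couple M₀=8 kN·m at a=16/5 m (b=L-a=24/5):
  y_1 = (M₀x³/(6L)-M₀(x-a)²/2+C₁x)/EI  [x>a] with C₁=M₀(3b²-L²)/(6L)=64/75 = (8·(16/3)³/(6·8)-8·((16/3)-(16/5))²/2+(64/75)·(16/3))/10000 = 1472/1265625 m
Load 2 — point force P=5 kN at a=2 m (b=L-a=6):
  y_2 = -Pa(L-x)(2Lx-a²-x²)/(6LEI)  [x>a] = -5·2·(8-(16/3))·(2·8·(16/3)-2²-(16/3)²)/(6·8·10000) = -119/40500 m
Load 3 — applied couple M₀=12 kN·m at a=4 m (b=L-a=4):
  y_3 = (M₀x³/(6L)-M₀(x-a)²/2+C₁x)/EI  [x>a] with C₁=M₀(3b²-L²)/(6L)=-4 = (12·(16/3)³/(6·8)-12·((16/3)-4)²/2+(-4)·(16/3))/10000 = 2/3375 m
Superposition: y = Σ y_i = -5987/5062500 m ≈ -0.001183 m

y(16/3) = -5987/5062500 m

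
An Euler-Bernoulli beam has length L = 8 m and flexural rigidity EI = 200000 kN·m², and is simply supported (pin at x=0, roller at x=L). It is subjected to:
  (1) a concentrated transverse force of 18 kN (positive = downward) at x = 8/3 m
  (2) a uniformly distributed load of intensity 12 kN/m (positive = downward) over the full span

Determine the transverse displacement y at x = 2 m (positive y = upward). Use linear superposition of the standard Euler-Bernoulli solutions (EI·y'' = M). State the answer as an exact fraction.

y(2) = -131/45000 m

Load 1 — point force P=18 kN at a=8/3 m (b=L-a=16/3):
  y_1 = -Pbx(L²-b²-x²)/(6LEI)  [x≤a] = -18·(16/3)·2·(8²-(16/3)²-2²)/(6·8·200000) = -71/112500 m
Load 2 — uniform load w=12 kN/m over full span:
  y_2 = -wx(L³-2Lx²+x³)/(24EI) = -12·2·(8³-2·8·2²+2³)/(24·200000) = -57/25000 m
Superposition: y = Σ y_i = -131/45000 m ≈ -0.002911 m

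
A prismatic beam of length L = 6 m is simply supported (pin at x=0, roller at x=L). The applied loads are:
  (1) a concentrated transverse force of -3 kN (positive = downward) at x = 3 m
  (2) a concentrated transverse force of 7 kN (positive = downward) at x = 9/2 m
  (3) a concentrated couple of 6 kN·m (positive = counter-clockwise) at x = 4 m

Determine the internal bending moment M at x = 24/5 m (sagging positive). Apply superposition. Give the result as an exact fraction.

M(24/5) = 33/10 kN·m

Load 1 — point force P=-3 kN at a=3 m (b=L-a=3):
  M_1 = Pa(L-x)/L  [x>a] = (-3)·3·(6-(24/5))/6 = -9/5 kN·m
Load 2 — point force P=7 kN at a=9/2 m (b=L-a=3/2):
  M_2 = Pa(L-x)/L  [x>a] = 7·(9/2)·(6-(24/5))/6 = 63/10 kN·m
Load 3 — applied couple M₀=6 kN·m at a=4 m (b=L-a=2):
  M_3 = M₀x/L - M₀  [x>a] = 6·(24/5)/6 - 6 = -6/5 kN·m
Superposition: M = Σ M_i = 33/10 kN·m ≈ 3.300000 kN·m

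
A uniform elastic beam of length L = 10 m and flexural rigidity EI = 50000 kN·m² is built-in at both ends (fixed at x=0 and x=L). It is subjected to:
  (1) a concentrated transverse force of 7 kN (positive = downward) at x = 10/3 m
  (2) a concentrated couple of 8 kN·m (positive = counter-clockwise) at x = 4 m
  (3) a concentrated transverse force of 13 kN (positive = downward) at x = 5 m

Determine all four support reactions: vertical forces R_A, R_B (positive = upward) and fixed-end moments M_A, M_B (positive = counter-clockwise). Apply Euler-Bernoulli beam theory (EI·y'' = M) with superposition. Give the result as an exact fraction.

R_A = 86651/6750 kN, M_A = 74467/2700 kN·m, R_B = 48349/6750 kN, M_B = -50963/2700 kN·m

Load 1 — point force P=7 kN at a=10/3 m (b=L-a=20/3):
  R_A = Pb²(3a+b)/L³ = 7·(20/3)²·(3·(10/3)+(20/3))/10³ = 140/27 kN
  M_A = Pab²/L² = 7·(10/3)·(20/3)²/10² = 280/27 kN·m
  R_B = Pa²(a+3b)/L³ = 7·(10/3)²·((10/3)+3·(20/3))/10³ = 49/27 kN
  M_B = -Pa²b/L² = -7·(10/3)²·(20/3)/10² = -140/27 kN·m
Load 2 — applied couple M₀=8 kN·m at a=4 m (b=L-a=6):
  R_A = 6M₀ab/L³ = 6·8·4·6/10³ = 144/125 kN
  M_A = M₀b(2a-b)/L² = 8·6·(2·4-6)/10² = 24/25 kN·m
  R_B = -6M₀ab/L³ = -6·8·4·6/10³ = -144/125 kN
  M_B = M₀a(2b-a)/L² = 8·4·(2·6-4)/10² = 64/25 kN·m
Load 3 — point force P=13 kN at a=5 m (b=L-a=5):
  R_A = Pb²(3a+b)/L³ = 13·5²·(3·5+5)/10³ = 13/2 kN
  M_A = Pab²/L² = 13·5·5²/10² = 65/4 kN·m
  R_B = Pa²(a+3b)/L³ = 13·5²·(5+3·5)/10³ = 13/2 kN
  M_B = -Pa²b/L² = -13·5²·5/10² = -65/4 kN·m
Superposition: R_A = 86651/6750 kN, M_A = 74467/2700 kN·m, R_B = 48349/6750 kN, M_B = -50963/2700 kN·m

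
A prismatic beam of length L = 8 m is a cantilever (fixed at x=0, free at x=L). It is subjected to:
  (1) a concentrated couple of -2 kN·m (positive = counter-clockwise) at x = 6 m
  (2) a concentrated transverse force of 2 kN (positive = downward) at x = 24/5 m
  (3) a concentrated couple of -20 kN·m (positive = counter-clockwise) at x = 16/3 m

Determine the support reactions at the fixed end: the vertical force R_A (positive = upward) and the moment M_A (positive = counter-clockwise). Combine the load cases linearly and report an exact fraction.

R_A = 2 kN, M_A = 158/5 kN·m

Load 1 — applied couple M₀=-2 kN·m at a=6 m (b=L-a=2):
  R_A = 0 kN
  M_A = -M₀ = -(-2) = 2 kN·m
Load 2 — point force P=2 kN at a=24/5 m (b=L-a=16/5):
  R_A = P = 2 kN
  M_A = Pa = 2·(24/5) = 48/5 kN·m
Load 3 — applied couple M₀=-20 kN·m at a=16/3 m (b=L-a=8/3):
  R_A = 0 kN
  M_A = -M₀ = -(-20) = 20 kN·m
Superposition: R_A = 2 kN, M_A = 158/5 kN·m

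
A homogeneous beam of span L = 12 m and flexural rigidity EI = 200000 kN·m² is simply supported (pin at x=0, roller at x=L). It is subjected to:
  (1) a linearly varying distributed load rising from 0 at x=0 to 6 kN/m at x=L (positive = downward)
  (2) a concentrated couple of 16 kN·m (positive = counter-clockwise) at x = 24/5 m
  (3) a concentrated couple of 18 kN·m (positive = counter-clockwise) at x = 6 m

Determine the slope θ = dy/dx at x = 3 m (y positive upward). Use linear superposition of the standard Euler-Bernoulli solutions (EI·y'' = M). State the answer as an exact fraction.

Load 1 — triangular load w₀=6 kN/m (0→w₀ over full span):
  θ_1 = -w₀(7L⁴-30L²x²+15x⁴)/(360LEI) = -6·(7·12⁴-30·12²·3²+15·3⁴)/(360·12·200000) = -11943/16000000 rad
Load 2 — applied couple M₀=16 kN·m at a=24/5 m (b=L-a=36/5):
  θ_2 = (M₀x²/(2L)+C₁)/EI  [x≤a] with C₁=M₀(3b²-L²)/(6L)=64/25 = (16·3²/(2·12)+(64/25))/200000 = 107/2500000 rad
Load 3 — applied couple M₀=18 kN·m at a=6 m (b=L-a=6):
  θ_3 = (M₀x²/(2L)+C₁)/EI  [x≤a] with C₁=M₀(3b²-L²)/(6L)=-9 = (18·3²/(2·12)+(-9))/200000 = -9/800000 rad
Superposition: θ = Σ θ_i = -57191/80000000 rad ≈ -0.000715 rad

θ(3) = -57191/80000000 rad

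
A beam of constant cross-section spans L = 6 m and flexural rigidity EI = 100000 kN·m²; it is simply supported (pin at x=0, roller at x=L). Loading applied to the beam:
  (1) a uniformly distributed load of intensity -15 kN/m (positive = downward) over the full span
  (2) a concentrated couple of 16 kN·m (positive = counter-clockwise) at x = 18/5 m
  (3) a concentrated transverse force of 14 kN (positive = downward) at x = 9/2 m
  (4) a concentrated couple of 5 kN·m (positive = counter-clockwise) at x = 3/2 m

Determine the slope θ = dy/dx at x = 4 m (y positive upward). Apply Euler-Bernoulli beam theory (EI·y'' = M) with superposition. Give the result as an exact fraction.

θ(4) = -5247/10000000 rad

Load 1 — uniform load w=-15 kN/m over full span:
  θ_1 = -w(L³-6Lx²+4x³)/(24EI) = -(-15)·(6³-6·6·4²+4·4³)/(24·100000) = -13/20000 rad
Load 2 — applied couple M₀=16 kN·m at a=18/5 m (b=L-a=12/5):
  θ_2 = (M₀x²/(2L)-M₀(x-a)+C₁)/EI  [x>a] with C₁=M₀(3b²-L²)/(6L)=-208/25 = (16·4²/(2·6)-16·(4-(18/5))+(-208/25))/100000 = 31/468750 rad
Load 3 — point force P=14 kN at a=9/2 m (b=L-a=3/2):
  θ_3 = -Pb(L²-b²-3x²)/(6LEI)  [x≤a] = -14·(3/2)·(6²-(3/2)²-3·4²)/(6·6·100000) = 133/1600000 rad
Load 4 — applied couple M₀=5 kN·m at a=3/2 m (b=L-a=9/2):
  θ_4 = (M₀x²/(2L)-M₀(x-a)+C₁)/EI  [x>a] with C₁=M₀(3b²-L²)/(6L)=55/16 = (5·4²/(2·6)-5·(4-(3/2))+(55/16))/100000 = -23/960000 rad
Superposition: θ = Σ θ_i = -5247/10000000 rad ≈ -0.000525 rad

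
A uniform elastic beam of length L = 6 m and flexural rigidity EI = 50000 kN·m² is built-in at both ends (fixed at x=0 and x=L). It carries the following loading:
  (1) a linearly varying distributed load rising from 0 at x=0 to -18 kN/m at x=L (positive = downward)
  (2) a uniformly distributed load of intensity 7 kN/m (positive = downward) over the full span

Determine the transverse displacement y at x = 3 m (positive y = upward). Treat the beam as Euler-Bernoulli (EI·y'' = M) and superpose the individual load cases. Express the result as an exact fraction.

Load 1 — triangular load w₀=-18 kN/m (0→w₀ over full span):
  y_1 = -w₀x²(L-x)²(x+2L)/(120LEI) = -(-18)·3²·(6-3)²·(3+2·6)/(120·6·50000) = 243/400000 m
Load 2 — uniform load w=7 kN/m over full span:
  y_2 = -wx²(L-x)²/(24EI) = -7·3²·(6-3)²/(24·50000) = -189/400000 m
Superposition: y = Σ y_i = 27/200000 m ≈ 0.000135 m

y(3) = 27/200000 m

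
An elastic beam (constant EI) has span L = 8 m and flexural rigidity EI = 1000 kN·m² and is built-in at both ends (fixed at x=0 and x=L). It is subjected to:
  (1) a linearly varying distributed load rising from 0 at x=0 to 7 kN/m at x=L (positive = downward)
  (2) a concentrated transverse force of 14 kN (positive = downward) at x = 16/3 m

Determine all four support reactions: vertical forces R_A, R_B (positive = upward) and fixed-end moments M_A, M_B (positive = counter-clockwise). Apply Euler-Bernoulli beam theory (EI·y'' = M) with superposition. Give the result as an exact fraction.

Load 1 — triangular load w₀=7 kN/m (0→w₀ over full span):
  R_A = 3w₀L/20 = 3·7·8/20 = 42/5 kN
  M_A = w₀L²/30 = 7·8²/30 = 224/15 kN·m
  R_B = 7w₀L/20 = 7·7·8/20 = 98/5 kN
  M_B = -w₀L²/20 = -7·8²/20 = -112/5 kN·m
Load 2 — point force P=14 kN at a=16/3 m (b=L-a=8/3):
  R_A = Pb²(3a+b)/L³ = 14·(8/3)²·(3·(16/3)+(8/3))/8³ = 98/27 kN
  M_A = Pab²/L² = 14·(16/3)·(8/3)²/8² = 224/27 kN·m
  R_B = Pa²(a+3b)/L³ = 14·(16/3)²·((16/3)+3·(8/3))/8³ = 280/27 kN
  M_B = -Pa²b/L² = -14·(16/3)²·(8/3)/8² = -448/27 kN·m
Superposition: R_A = 1624/135 kN, M_A = 3136/135 kN·m, R_B = 4046/135 kN, M_B = -5264/135 kN·m

R_A = 1624/135 kN, M_A = 3136/135 kN·m, R_B = 4046/135 kN, M_B = -5264/135 kN·m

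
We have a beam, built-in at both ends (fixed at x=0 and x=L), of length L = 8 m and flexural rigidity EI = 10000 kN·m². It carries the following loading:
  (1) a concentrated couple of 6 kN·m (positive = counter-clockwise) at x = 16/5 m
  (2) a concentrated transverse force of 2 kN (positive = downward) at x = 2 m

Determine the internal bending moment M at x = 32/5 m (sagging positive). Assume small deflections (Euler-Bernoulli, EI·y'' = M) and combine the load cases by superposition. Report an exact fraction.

Load 1 — applied couple M₀=6 kN·m at a=16/5 m (b=L-a=24/5):
  M_1 = R_Ax - M_A - M₀  [x>a] with R_A=27/25, M_A=18/25 = (27/25)·(32/5) - (18/25) - 6 = 24/125 kN·m
Load 2 — point force P=2 kN at a=2 m (b=L-a=6):
  M_2 = Pa²(a+3b)(L-x)/L³ - Pa²b/L²  [x>a] = 2·2²·(2+3·6)·(8-(32/5))/8³ - 2·2²·6/8² = -1/4 kN·m
Superposition: M = Σ M_i = -29/500 kN·m ≈ -0.058000 kN·m

M(32/5) = -29/500 kN·m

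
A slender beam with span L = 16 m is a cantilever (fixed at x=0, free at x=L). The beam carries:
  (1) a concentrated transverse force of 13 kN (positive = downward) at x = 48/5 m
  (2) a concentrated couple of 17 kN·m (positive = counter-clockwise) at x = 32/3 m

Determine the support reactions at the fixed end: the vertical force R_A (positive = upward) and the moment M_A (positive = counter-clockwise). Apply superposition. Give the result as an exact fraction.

Load 1 — point force P=13 kN at a=48/5 m (b=L-a=32/5):
  R_A = P = 13 kN
  M_A = Pa = 13·(48/5) = 624/5 kN·m
Load 2 — applied couple M₀=17 kN·m at a=32/3 m (b=L-a=16/3):
  R_A = 0 kN
  M_A = -M₀ = -17 kN·m
Superposition: R_A = 13 kN, M_A = 539/5 kN·m

R_A = 13 kN, M_A = 539/5 kN·m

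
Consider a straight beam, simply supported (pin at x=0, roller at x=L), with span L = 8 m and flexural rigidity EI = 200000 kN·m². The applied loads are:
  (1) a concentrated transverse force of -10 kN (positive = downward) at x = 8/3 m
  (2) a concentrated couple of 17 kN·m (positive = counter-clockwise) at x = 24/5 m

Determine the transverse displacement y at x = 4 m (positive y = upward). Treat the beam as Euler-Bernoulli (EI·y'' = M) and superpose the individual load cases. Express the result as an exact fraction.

Load 1 — point force P=-10 kN at a=8/3 m (b=L-a=16/3):
  y_1 = -Pa(L-x)(2Lx-a²-x²)/(6LEI)  [x>a] = -(-10)·(8/3)·(8-4)·(2·8·4-(8/3)²-4²)/(6·8·200000) = 23/50625 m
Load 2 — applied couple M₀=17 kN·m at a=24/5 m (b=L-a=16/5):
  y_2 = (M₀x³/(6L)+C₁x)/EI  [x≤a] with C₁=M₀(3b²-L²)/(6L)=-884/75 = (17·4³/(6·8)+(-884/75)·4)/200000 = -153/1250000 m
Superposition: y = Σ y_i = 33607/101250000 m ≈ 0.000332 m

y(4) = 33607/101250000 m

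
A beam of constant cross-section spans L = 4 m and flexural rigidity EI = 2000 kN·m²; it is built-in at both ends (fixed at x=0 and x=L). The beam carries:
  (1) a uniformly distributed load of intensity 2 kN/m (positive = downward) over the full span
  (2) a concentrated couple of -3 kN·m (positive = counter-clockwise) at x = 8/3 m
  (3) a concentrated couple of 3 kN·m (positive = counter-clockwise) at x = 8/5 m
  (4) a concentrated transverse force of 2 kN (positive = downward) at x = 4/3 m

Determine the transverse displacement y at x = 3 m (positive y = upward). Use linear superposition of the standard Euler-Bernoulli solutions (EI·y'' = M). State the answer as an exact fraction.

y(3) = -799/3240000 m

Load 1 — uniform load w=2 kN/m over full span:
  y_1 = -wx²(L-x)²/(24EI) = -2·3²·(4-3)²/(24·2000) = -3/8000 m
Load 2 — applied couple M₀=-3 kN·m at a=8/3 m (b=L-a=4/3):
  y_2 = (R_Ax³/6 - M_Ax²/2 - M₀(x-a)²/2)/EI  [x>a] with R_A=-1, M_A=-1 = ((-1)·3³/6 - (-1)·3²/2 - (-3)·(3-(8/3))²/2)/2000 = 1/12000 m
Load 3 — applied couple M₀=3 kN·m at a=8/5 m (b=L-a=12/5):
  y_3 = (R_Ax³/6 - M_Ax²/2 - M₀(x-a)²/2)/EI  [x>a] with R_A=27/25, M_A=9/25 = ((27/25)·3³/6 - (9/25)·3²/2 - 3·(3-(8/5))²/2)/2000 = 3/20000 m
Load 4 — point force P=2 kN at a=4/3 m (b=L-a=8/3):
  y_4 = -Pa²(L-x)²(3bL-(3b+a)(L-x))/(6L³EI)  [x>a] = -2·(4/3)²·(4-3)²·(3·(8/3)·4-(3·(8/3)+(4/3))·(4-3))/(6·4³·2000) = -17/162000 m
Superposition: y = Σ y_i = -799/3240000 m ≈ -0.000247 m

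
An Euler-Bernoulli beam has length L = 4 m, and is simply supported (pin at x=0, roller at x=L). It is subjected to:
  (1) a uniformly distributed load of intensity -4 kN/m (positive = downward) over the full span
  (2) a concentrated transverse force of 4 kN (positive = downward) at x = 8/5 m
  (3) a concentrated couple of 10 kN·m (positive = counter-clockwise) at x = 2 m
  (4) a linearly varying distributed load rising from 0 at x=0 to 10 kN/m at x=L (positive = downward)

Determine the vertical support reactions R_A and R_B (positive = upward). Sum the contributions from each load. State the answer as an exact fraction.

R_A = 107/30 kN, R_B = 133/30 kN

Load 1 — uniform load w=-4 kN/m over full span:
  R_A = wL/2 = (-4)·4/2 = -8 kN
  R_B = wL/2 = (-4)·4/2 = -8 kN
Load 2 — point force P=4 kN at a=8/5 m (b=L-a=12/5):
  R_A = Pb/L = 4·(12/5)/4 = 12/5 kN
  R_B = Pa/L = 4·(8/5)/4 = 8/5 kN
Load 3 — applied couple M₀=10 kN·m at a=2 m (b=L-a=2):
  R_A = M₀/L = 10/4 = 5/2 kN
  R_B = -M₀/L = -10/4 = -5/2 kN
Load 4 — triangular load w₀=10 kN/m (0→w₀ over full span):
  R_A = w₀L/6 = 10·4/6 = 20/3 kN
  R_B = w₀L/3 = 10·4/3 = 40/3 kN
Superposition: R_A = 107/30 kN, R_B = 133/30 kN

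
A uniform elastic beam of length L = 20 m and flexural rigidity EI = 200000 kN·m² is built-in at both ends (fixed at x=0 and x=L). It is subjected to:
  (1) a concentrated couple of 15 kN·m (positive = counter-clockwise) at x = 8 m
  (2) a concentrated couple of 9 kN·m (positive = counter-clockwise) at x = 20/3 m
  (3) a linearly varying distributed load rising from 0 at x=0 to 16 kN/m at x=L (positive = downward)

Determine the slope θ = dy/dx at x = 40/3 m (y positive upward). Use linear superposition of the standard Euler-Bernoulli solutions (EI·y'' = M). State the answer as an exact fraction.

θ(40/3) = 21509/12150000 rad

Load 1 — applied couple M₀=15 kN·m at a=8 m (b=L-a=12):
  θ_1 = (R_Ax²/2 - M_Ax - M₀(x-a))/EI  [x>a] with R_A=27/25, M_A=9/5 = ((27/25)·(40/3)²/2 - (9/5)·(40/3) - 15·((40/3)-8))/200000 = -1/25000 rad
Load 2 — applied couple M₀=9 kN·m at a=20/3 m (b=L-a=40/3):
  θ_2 = (R_Ax²/2 - M_Ax - M₀(x-a))/EI  [x>a] with R_A=3/5, M_A=0 = ((3/5)·(40/3)²/2 - 0·(40/3) - 9·((40/3)-(20/3)))/200000 = -1/30000 rad
Load 3 — triangular load w₀=16 kN/m (0→w₀ over full span):
  θ_3 = -w₀(2x(L-x)(L-2x)(x+2L)+x²(L-x)²)/(120LEI) = -16·(2·(40/3)·(20-(40/3))·(20-2·(40/3))·((40/3)+2·20)+(40/3)²·(20-(40/3))²)/(120·20·200000) = 56/30375 rad
Superposition: θ = Σ θ_i = 21509/12150000 rad ≈ 0.001770 rad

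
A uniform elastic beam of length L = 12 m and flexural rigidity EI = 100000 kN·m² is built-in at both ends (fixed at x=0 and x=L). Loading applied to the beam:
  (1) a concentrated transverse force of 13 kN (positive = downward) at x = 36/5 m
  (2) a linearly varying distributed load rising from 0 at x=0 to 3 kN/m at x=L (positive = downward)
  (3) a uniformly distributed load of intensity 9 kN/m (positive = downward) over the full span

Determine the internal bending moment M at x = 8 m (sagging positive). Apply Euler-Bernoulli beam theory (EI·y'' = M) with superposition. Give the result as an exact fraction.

Load 1 — point force P=13 kN at a=36/5 m (b=L-a=24/5):
  M_1 = Pa²(a+3b)(L-x)/L³ - Pa²b/L²  [x>a] = 13·(36/5)²·((36/5)+3·(24/5))·(12-8)/12³ - 13·(36/5)²·(24/5)/12² = 1404/125 kN·m
Load 2 — triangular load w₀=3 kN/m (0→w₀ over full span):
  M_2 = 3w₀Lx/20 - w₀L²/30 - w₀x³/(6L) = 3·3·12·8/20 - 3·12²/30 - 3·8³/(6·12) = 112/15 kN·m
Load 3 — uniform load w=9 kN/m over full span:
  M_3 = wLx/2 - wL²/12 - wx²/2 = 9·12·8/2 - 9·12²/12 - 9·8²/2 = 36 kN·m
Superposition: M = Σ M_i = 20512/375 kN·m ≈ 54.698667 kN·m

M(8) = 20512/375 kN·m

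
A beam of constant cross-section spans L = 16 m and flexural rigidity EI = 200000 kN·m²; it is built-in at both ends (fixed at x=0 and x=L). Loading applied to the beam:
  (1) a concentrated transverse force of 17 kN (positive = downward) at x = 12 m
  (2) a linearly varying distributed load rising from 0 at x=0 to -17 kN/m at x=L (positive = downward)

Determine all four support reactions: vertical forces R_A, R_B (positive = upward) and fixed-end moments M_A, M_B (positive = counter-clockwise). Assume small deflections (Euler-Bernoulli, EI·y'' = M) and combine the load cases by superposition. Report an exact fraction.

Load 1 — point force P=17 kN at a=12 m (b=L-a=4):
  R_A = Pb²(3a+b)/L³ = 17·4²·(3·12+4)/16³ = 85/32 kN
  M_A = Pab²/L² = 17·12·4²/16² = 51/4 kN·m
  R_B = Pa²(a+3b)/L³ = 17·12²·(12+3·4)/16³ = 459/32 kN
  M_B = -Pa²b/L² = -17·12²·4/16² = -153/4 kN·m
Load 2 — triangular load w₀=-17 kN/m (0→w₀ over full span):
  R_A = 3w₀L/20 = 3·(-17)·16/20 = -204/5 kN
  M_A = w₀L²/30 = (-17)·16²/30 = -2176/15 kN·m
  R_B = 7w₀L/20 = 7·(-17)·16/20 = -476/5 kN
  M_B = -w₀L²/20 = -(-17)·16²/20 = 1088/5 kN·m
Superposition: R_A = -6103/160 kN, M_A = -7939/60 kN·m, R_B = -12937/160 kN, M_B = 3587/20 kN·m

R_A = -6103/160 kN, M_A = -7939/60 kN·m, R_B = -12937/160 kN, M_B = 3587/20 kN·m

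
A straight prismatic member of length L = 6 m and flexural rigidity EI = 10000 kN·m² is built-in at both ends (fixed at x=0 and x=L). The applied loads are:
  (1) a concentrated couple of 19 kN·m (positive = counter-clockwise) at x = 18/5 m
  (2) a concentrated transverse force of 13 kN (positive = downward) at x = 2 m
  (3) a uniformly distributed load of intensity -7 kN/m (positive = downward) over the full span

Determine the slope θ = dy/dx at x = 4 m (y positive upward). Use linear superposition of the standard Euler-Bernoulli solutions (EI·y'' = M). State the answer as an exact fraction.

Load 1 — applied couple M₀=19 kN·m at a=18/5 m (b=L-a=12/5):
  θ_1 = (R_Ax²/2 - M_Ax - M₀(x-a))/EI  [x>a] with R_A=114/25, M_A=152/25 = ((114/25)·4²/2 - (152/25)·4 - 19·(4-(18/5)))/10000 = 57/125000 rad
Load 2 — point force P=13 kN at a=2 m (b=L-a=4):
  θ_2 = Pa²(L-x)(2bL-(3b+a)(L-x))/(2L³EI)  [x>a] = 13·2²·(6-4)·(2·4·6-(3·4+2)·(6-4))/(2·6³·10000) = 13/27000 rad
Load 3 — uniform load w=-7 kN/m over full span:
  θ_3 = -wx(L-x)(L-2x)/(12EI) = -(-7)·4·(6-4)·(6-2·4)/(12·10000) = -7/7500 rad
Superposition: θ = Σ θ_i = 7/1687500 rad ≈ 0.000004 rad

θ(4) = 7/1687500 rad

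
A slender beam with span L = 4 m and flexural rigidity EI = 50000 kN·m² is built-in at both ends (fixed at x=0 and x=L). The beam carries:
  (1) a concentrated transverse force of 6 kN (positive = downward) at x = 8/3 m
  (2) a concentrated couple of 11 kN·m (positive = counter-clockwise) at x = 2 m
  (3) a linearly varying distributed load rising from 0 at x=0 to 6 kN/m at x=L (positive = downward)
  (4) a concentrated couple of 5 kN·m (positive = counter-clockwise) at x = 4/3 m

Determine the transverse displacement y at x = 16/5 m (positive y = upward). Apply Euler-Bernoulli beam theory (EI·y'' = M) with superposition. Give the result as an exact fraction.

Load 1 — point force P=6 kN at a=8/3 m (b=L-a=4/3):
  y_1 = -Pa²(L-x)²(3bL-(3b+a)(L-x))/(6L³EI)  [x>a] = -6·(8/3)²·(4-(16/5))²·(3·(4/3)·4-(3·(4/3)+(8/3))·(4-(16/5)))/(6·4³·50000) = -32/2109375 m
Load 2 — applied couple M₀=11 kN·m at a=2 m (b=L-a=2):
  y_2 = (R_Ax³/6 - M_Ax²/2 - M₀(x-a)²/2)/EI  [x>a] with R_A=33/8, M_A=11/4 = ((33/8)·(16/5)³/6 - (11/4)·(16/5)²/2 - 11·((16/5)-2)²/2)/50000 = 33/3125000 m
Load 3 — triangular load w₀=6 kN/m (0→w₀ over full span):
  y_3 = -w₀x²(L-x)²(x+2L)/(120LEI) = -6·(16/5)²·(4-(16/5))²·((16/5)+2·4)/(120·4·50000) = -896/48828125 m
Load 4 — applied couple M₀=5 kN·m at a=4/3 m (b=L-a=8/3):
  y_4 = (R_Ax³/6 - M_Ax²/2 - M₀(x-a)²/2)/EI  [x>a] with R_A=5/3, M_A=0 = ((5/3)·(16/5)³/6 - 0·(16/5)²/2 - 5·((16/5)-(4/3))²/2)/50000 = 11/1406250 m
Superposition: y = Σ y_i = -159661/10546875000 m ≈ -0.000015 m

y(16/5) = -159661/10546875000 m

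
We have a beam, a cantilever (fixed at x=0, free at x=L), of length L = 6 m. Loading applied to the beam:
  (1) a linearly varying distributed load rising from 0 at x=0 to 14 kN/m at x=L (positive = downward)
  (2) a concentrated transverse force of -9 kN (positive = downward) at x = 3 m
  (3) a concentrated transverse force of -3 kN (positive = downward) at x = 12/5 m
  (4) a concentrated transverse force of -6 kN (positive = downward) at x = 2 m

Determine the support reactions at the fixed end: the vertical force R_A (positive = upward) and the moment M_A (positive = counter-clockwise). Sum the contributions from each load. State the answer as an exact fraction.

Load 1 — triangular load w₀=14 kN/m (0→w₀ over full span):
  R_A = w₀L/2 = 14·6/2 = 42 kN
  M_A = w₀L²/3 = 14·6²/3 = 168 kN·m
Load 2 — point force P=-9 kN at a=3 m (b=L-a=3):
  R_A = P = (-9) = -9 kN
  M_A = Pa = (-9)·3 = -27 kN·m
Load 3 — point force P=-3 kN at a=12/5 m (b=L-a=18/5):
  R_A = P = (-3) = -3 kN
  M_A = Pa = (-3)·(12/5) = -36/5 kN·m
Load 4 — point force P=-6 kN at a=2 m (b=L-a=4):
  R_A = P = (-6) = -6 kN
  M_A = Pa = (-6)·2 = -12 kN·m
Superposition: R_A = 24 kN, M_A = 609/5 kN·m

R_A = 24 kN, M_A = 609/5 kN·m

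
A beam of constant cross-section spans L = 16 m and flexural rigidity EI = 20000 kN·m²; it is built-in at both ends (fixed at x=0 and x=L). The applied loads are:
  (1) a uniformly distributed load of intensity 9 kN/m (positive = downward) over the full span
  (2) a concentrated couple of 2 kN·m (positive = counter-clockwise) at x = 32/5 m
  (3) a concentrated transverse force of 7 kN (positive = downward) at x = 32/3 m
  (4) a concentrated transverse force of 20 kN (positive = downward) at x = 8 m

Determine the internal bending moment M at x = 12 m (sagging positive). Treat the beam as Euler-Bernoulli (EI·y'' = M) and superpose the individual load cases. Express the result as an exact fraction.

Load 1 — uniform load w=9 kN/m over full span:
  M_1 = wLx/2 - wL²/12 - wx²/2 = 9·16·12/2 - 9·16²/12 - 9·12²/2 = 24 kN·m
Load 2 — applied couple M₀=2 kN·m at a=32/5 m (b=L-a=48/5):
  M_2 = R_Ax - M_A - M₀  [x>a] with R_A=9/50, M_A=6/25 = (9/50)·12 - (6/25) - 2 = -2/25 kN·m
Load 3 — point force P=7 kN at a=32/3 m (b=L-a=16/3):
  M_3 = Pa²(a+3b)(L-x)/L³ - Pa²b/L²  [x>a] = 7·(32/3)²·((32/3)+3·(16/3))·(16-12)/16³ - 7·(32/3)²·(16/3)/16² = 112/27 kN·m
Load 4 — point force P=20 kN at a=8 m (b=L-a=8):
  M_4 = Pa²(a+3b)(L-x)/L³ - Pa²b/L²  [x>a] = 20·8²·(8+3·8)·(16-12)/16³ - 20·8²·8/16² = 0 kN·m
Superposition: M = Σ M_i = 18946/675 kN·m ≈ 28.068148 kN·m

M(12) = 18946/675 kN·m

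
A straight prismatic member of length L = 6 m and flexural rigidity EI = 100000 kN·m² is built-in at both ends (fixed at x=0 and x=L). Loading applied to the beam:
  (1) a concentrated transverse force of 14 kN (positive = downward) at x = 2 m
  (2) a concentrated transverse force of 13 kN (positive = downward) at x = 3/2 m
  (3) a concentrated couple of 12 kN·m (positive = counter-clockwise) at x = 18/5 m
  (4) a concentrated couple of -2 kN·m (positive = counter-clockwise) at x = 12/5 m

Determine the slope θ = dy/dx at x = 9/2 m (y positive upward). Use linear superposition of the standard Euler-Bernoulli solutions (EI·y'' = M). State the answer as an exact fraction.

Load 1 — point force P=14 kN at a=2 m (b=L-a=4):
  θ_1 = Pa²(L-x)(2bL-(3b+a)(L-x))/(2L³EI)  [x>a] = 14·2²·(6-(9/2))·(2·4·6-(3·4+2)·(6-(9/2)))/(2·6³·100000) = 21/400000 rad
Load 2 — point force P=13 kN at a=3/2 m (b=L-a=9/2):
  θ_2 = Pa²(L-x)(2bL-(3b+a)(L-x))/(2L³EI)  [x>a] = 13·(3/2)²·(6-(9/2))·(2·(9/2)·6-(3·(9/2)+(3/2))·(6-(9/2)))/(2·6³·100000) = 819/25600000 rad
Load 3 — applied couple M₀=12 kN·m at a=18/5 m (b=L-a=12/5):
  θ_3 = (R_Ax²/2 - M_Ax - M₀(x-a))/EI  [x>a] with R_A=72/25, M_A=96/25 = ((72/25)·(9/2)²/2 - (96/25)·(9/2) - 12·((9/2)-(18/5)))/100000 = 27/2500000 rad
Load 4 — applied couple M₀=-2 kN·m at a=12/5 m (b=L-a=18/5):
  θ_4 = (R_Ax²/2 - M_Ax - M₀(x-a))/EI  [x>a] with R_A=-12/25, M_A=-6/25 = ((-12/25)·(9/2)²/2 - (-6/25)·(9/2) - (-2)·((9/2)-(12/5)))/100000 = 21/5000000 rad
Superposition: θ = Σ θ_i = 2547/25600000 rad ≈ 0.000099 rad

θ(9/2) = 2547/25600000 rad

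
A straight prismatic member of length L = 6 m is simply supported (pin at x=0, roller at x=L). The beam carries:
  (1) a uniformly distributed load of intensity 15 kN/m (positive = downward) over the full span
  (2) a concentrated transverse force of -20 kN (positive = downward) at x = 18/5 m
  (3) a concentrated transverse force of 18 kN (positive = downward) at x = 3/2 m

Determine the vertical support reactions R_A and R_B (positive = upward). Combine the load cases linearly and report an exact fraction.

Load 1 — uniform load w=15 kN/m over full span:
  R_A = wL/2 = 15·6/2 = 45 kN
  R_B = wL/2 = 15·6/2 = 45 kN
Load 2 — point force P=-20 kN at a=18/5 m (b=L-a=12/5):
  R_A = Pb/L = (-20)·(12/5)/6 = -8 kN
  R_B = Pa/L = (-20)·(18/5)/6 = -12 kN
Load 3 — point force P=18 kN at a=3/2 m (b=L-a=9/2):
  R_A = Pb/L = 18·(9/2)/6 = 27/2 kN
  R_B = Pa/L = 18·(3/2)/6 = 9/2 kN
Superposition: R_A = 101/2 kN, R_B = 75/2 kN

R_A = 101/2 kN, R_B = 75/2 kN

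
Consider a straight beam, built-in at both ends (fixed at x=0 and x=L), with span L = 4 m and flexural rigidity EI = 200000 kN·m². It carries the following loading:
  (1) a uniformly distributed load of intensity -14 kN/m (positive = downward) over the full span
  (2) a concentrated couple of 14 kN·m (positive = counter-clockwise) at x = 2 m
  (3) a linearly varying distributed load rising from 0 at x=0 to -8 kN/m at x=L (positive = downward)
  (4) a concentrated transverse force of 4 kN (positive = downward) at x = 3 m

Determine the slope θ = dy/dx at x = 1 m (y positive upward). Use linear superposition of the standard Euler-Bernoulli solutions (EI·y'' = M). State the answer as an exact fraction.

Load 1 — uniform load w=-14 kN/m over full span:
  θ_1 = -wx(L-x)(L-2x)/(12EI) = -(-14)·1·(4-1)·(4-2·1)/(12·200000) = 7/200000 rad
Load 2 — applied couple M₀=14 kN·m at a=2 m (b=L-a=2):
  θ_2 = (R_Ax²/2 - M_Ax)/EI  [x≤a] with R_A=21/4, M_A=7/2 = ((21/4)·1²/2 - (7/2)·1)/200000 = -7/1600000 rad
Load 3 — triangular load w₀=-8 kN/m (0→w₀ over full span):
  θ_3 = -w₀(2x(L-x)(L-2x)(x+2L)+x²(L-x)²)/(120LEI) = -(-8)·(2·1·(4-1)·(4-2·1)·(1+2·4)+1²·(4-1)²)/(120·4·200000) = 39/4000000 rad
Load 4 — point force P=4 kN at a=3 m (b=L-a=1):
  θ_4 = -Pb²x(2aL-(3a+b)x)/(2L³EI)  [x≤a] = -4·1²·1·(2·3·4-(3·3+1)·1)/(2·4³·200000) = -7/3200000 rad
Superposition: θ = Σ θ_i = 611/16000000 rad ≈ 0.000038 rad

θ(1) = 611/16000000 rad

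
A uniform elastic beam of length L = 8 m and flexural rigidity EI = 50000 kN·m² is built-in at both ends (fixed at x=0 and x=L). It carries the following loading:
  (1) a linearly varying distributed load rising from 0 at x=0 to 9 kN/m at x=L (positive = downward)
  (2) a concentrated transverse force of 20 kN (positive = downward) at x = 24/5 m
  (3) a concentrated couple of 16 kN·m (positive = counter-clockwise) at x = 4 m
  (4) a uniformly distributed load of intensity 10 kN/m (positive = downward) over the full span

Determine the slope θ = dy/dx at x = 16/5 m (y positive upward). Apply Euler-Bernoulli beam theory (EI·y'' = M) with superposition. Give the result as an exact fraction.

θ(16/5) = -1644/1953125 rad

Load 1 — triangular load w₀=9 kN/m (0→w₀ over full span):
  θ_1 = -w₀(2x(L-x)(L-2x)(x+2L)+x²(L-x)²)/(120LEI) = -9·(2·(16/5)·(8-(16/5))·(8-2·(16/5))·((16/5)+2·8)+(16/5)²·(8-(16/5))²)/(120·8·50000) = -432/1953125 rad
Load 2 — point force P=20 kN at a=24/5 m (b=L-a=16/5):
  θ_2 = -Pb²x(2aL-(3a+b)x)/(2L³EI)  [x≤a] = -20·(16/5)²·(16/5)·(2·(24/5)·8-(3·(24/5)+(16/5))·(16/5))/(2·8³·50000) = -512/1953125 rad
Load 3 — applied couple M₀=16 kN·m at a=4 m (b=L-a=4):
  θ_3 = (R_Ax²/2 - M_Ax)/EI  [x≤a] with R_A=3, M_A=4 = (3·(16/5)²/2 - 4·(16/5))/50000 = 4/78125 rad
Load 4 — uniform load w=10 kN/m over full span:
  θ_4 = -wx(L-x)(L-2x)/(12EI) = -10·(16/5)·(8-(16/5))·(8-2·(16/5))/(12·50000) = -32/78125 rad
Superposition: θ = Σ θ_i = -1644/1953125 rad ≈ -0.000842 rad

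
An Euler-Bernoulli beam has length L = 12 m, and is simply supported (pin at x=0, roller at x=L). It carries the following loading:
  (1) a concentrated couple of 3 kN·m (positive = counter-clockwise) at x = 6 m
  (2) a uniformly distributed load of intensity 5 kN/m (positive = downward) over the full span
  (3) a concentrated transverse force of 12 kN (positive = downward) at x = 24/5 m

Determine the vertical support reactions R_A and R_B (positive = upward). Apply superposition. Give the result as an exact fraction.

Load 1 — applied couple M₀=3 kN·m at a=6 m (b=L-a=6):
  R_A = M₀/L = 3/12 = 1/4 kN
  R_B = -M₀/L = -3/12 = -1/4 kN
Load 2 — uniform load w=5 kN/m over full span:
  R_A = wL/2 = 5·12/2 = 30 kN
  R_B = wL/2 = 5·12/2 = 30 kN
Load 3 — point force P=12 kN at a=24/5 m (b=L-a=36/5):
  R_A = Pb/L = 12·(36/5)/12 = 36/5 kN
  R_B = Pa/L = 12·(24/5)/12 = 24/5 kN
Superposition: R_A = 749/20 kN, R_B = 691/20 kN

R_A = 749/20 kN, R_B = 691/20 kN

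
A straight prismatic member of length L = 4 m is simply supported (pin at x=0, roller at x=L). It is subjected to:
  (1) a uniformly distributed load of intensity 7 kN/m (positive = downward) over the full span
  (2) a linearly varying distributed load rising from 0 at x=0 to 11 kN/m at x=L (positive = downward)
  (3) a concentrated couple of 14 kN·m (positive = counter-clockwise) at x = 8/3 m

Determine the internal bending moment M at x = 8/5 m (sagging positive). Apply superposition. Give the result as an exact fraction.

M(8/5) = 3612/125 kN·m

Load 1 — uniform load w=7 kN/m over full span:
  M_1 = wx(L-x)/2 = 7·(8/5)·(4-(8/5))/2 = 336/25 kN·m
Load 2 — triangular load w₀=11 kN/m (0→w₀ over full span):
  M_2 = w₀Lx/6 - w₀x³/(6L) = 11·4·(8/5)/6 - 11·(8/5)³/(6·4) = 1232/125 kN·m
Load 3 — applied couple M₀=14 kN·m at a=8/3 m (b=L-a=4/3):
  M_3 = M₀x/L  [x≤a] = 14·(8/5)/4 = 28/5 kN·m
Superposition: M = Σ M_i = 3612/125 kN·m ≈ 28.896000 kN·m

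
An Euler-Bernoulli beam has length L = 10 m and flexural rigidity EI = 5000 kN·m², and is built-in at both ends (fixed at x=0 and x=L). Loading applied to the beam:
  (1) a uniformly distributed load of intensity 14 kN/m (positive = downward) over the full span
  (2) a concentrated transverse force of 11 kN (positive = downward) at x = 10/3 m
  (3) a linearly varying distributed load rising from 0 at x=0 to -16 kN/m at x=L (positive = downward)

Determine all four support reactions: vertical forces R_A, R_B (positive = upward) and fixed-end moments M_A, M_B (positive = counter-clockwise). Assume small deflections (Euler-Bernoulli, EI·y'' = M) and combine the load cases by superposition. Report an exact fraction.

Load 1 — uniform load w=14 kN/m over full span:
  R_A = wL/2 = 14·10/2 = 70 kN
  M_A = wL²/12 = 14·10²/12 = 350/3 kN·m
  R_B = wL/2 = 14·10/2 = 70 kN
  M_B = -wL²/12 = -14·10²/12 = -350/3 kN·m
Load 2 — point force P=11 kN at a=10/3 m (b=L-a=20/3):
  R_A = Pb²(3a+b)/L³ = 11·(20/3)²·(3·(10/3)+(20/3))/10³ = 220/27 kN
  M_A = Pab²/L² = 11·(10/3)·(20/3)²/10² = 440/27 kN·m
  R_B = Pa²(a+3b)/L³ = 11·(10/3)²·((10/3)+3·(20/3))/10³ = 77/27 kN
  M_B = -Pa²b/L² = -11·(10/3)²·(20/3)/10² = -220/27 kN·m
Load 3 — triangular load w₀=-16 kN/m (0→w₀ over full span):
  R_A = 3w₀L/20 = 3·(-16)·10/20 = -24 kN
  M_A = w₀L²/30 = (-16)·10²/30 = -160/3 kN·m
  R_B = 7w₀L/20 = 7·(-16)·10/20 = -56 kN
  M_B = -w₀L²/20 = -(-16)·10²/20 = 80 kN·m
Superposition: R_A = 1462/27 kN, M_A = 2150/27 kN·m, R_B = 455/27 kN, M_B = -1210/27 kN·m

R_A = 1462/27 kN, M_A = 2150/27 kN·m, R_B = 455/27 kN, M_B = -1210/27 kN·m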